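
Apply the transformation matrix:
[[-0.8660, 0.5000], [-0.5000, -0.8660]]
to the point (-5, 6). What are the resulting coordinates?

Matrix multiplication:
[[-0.8660, 0.5000], [-0.5000, -0.8660]] × [-5, 6]ᵀ
= [(-0.8660)(-5) + (0.5000)(6), (-0.5000)(-5) + (-0.8660)(6)]ᵀ
= [7.3300, -2.6960]ᵀ
Result: (7.3300, -2.6960)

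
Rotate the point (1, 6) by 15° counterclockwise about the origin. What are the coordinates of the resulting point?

Rotation matrix for 15°: [[cos 15°, -sin 15°], [sin 15°, cos 15°]] ≈ [[0.965926, -0.258819], [0.258819, 0.965926]]
[[0.965926, -0.258819], [0.258819, 0.965926]] × [1, 6]ᵀ ≈ [-0.5870, 6.0544]ᵀ
Result: (-0.5870, 6.0544)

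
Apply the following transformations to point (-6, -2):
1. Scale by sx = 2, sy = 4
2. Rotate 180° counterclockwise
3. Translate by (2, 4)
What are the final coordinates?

Step 1: Scale → (-12, -8)
Step 2: Rotate 180° → (12, 8)
Step 3: Translate → (14, 12)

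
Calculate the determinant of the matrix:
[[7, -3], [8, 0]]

For a 2×2 matrix [[a, b], [c, d]], det = ad - bc
det = (7)(0) - (-3)(8) = 0 - -24 = 24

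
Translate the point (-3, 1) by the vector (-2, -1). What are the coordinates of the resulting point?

Translation by (-2, -1) (homogeneous matrix [[1, 0, -2], [0, 1, -1], [0, 0, 1]]):
x' = -3 + -2 = -5
y' = 1 + -1 = 0
Result: (-5, 0)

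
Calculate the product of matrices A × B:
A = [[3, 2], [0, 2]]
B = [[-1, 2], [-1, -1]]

Matrix multiplication:
C[0][0] = 3×-1 + 2×-1 = -5
C[0][1] = 3×2 + 2×-1 = 4
C[1][0] = 0×-1 + 2×-1 = -2
C[1][1] = 0×2 + 2×-1 = -2
Result: [[-5, 4], [-2, -2]]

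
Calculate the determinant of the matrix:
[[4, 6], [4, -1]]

For a 2×2 matrix [[a, b], [c, d]], det = ad - bc
det = (4)(-1) - (6)(4) = -4 - 24 = -28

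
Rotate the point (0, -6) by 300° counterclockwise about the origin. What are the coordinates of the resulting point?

Rotation matrix for 300°: [[cos 300°, -sin 300°], [sin 300°, cos 300°]] ≈ [[0.500000, 0.866025], [-0.866025, 0.500000]]
[[0.500000, 0.866025], [-0.866025, 0.500000]] × [0, -6]ᵀ ≈ [-5.1962, -3]ᵀ
Result: (-5.1962, -3)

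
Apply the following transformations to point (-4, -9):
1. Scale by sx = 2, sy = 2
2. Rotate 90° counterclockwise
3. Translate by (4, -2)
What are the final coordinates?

Step 1: Scale → (-8, -18)
Step 2: Rotate 90° → (18, -8)
Step 3: Translate → (22, -10)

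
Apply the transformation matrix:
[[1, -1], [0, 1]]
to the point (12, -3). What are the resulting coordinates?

Matrix multiplication:
[[1, -1], [0, 1]] × [12, -3]ᵀ
= [(1)(12) + (-1)(-3), (0)(12) + (1)(-3)]ᵀ
= [15, -3]ᵀ
Result: (15, -3)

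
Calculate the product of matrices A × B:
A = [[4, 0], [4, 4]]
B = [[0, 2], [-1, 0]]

Matrix multiplication:
C[0][0] = 4×0 + 0×-1 = 0
C[0][1] = 4×2 + 0×0 = 8
C[1][0] = 4×0 + 4×-1 = -4
C[1][1] = 4×2 + 4×0 = 8
Result: [[0, 8], [-4, 8]]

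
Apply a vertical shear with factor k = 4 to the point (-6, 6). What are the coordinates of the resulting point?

Shear matrix for vertical shear with factor k = 4:
[[1, 0], [4, 1]]
Result: (-6, 6) → (-6, -18)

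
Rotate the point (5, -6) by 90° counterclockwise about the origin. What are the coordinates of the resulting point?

Rotation matrix for 90°: [[cos 90°, -sin 90°], [sin 90°, cos 90°]] = [[0, -1], [1, 0]]
[[0, -1], [1, 0]] × [5, -6]ᵀ = [6, 5]ᵀ
Result: (6, 5)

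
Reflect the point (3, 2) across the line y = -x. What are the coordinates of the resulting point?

Reflection across line y = -x: (3, 2) → (-2, -3)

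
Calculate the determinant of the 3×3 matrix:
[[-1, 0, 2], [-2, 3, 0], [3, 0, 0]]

Expansion along first row:
det = -1·det([[3,0],[0,0]]) - 0·det([[-2,0],[3,0]]) + 2·det([[-2,3],[3,0]])
    = -1·(3·0 - 0·0) - 0·(-2·0 - 0·3) + 2·(-2·0 - 3·3)
    = -1·0 - 0·0 + 2·-9
    = 0 + 0 + -18 = -18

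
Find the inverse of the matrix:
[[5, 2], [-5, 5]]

For [[a,b],[c,d]], inverse = (1/det)·[[d,-b],[-c,a]]
det = (5)(5) - (2)(-5) = 25 - -10 = 35
Inverse = (1/35)·[[5, -2], [5, 5]]
= [[1/7, -2/35], [1/7, 1/7]]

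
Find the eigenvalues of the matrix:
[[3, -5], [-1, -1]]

Characteristic equation: det(A - λI) = 0
λ² - (trace)λ + (det) = 0
trace = 3 + -1 = 2, det = (3)(-1) - (-5)(-1) = -8
λ² - (2)λ + (-8) = 0
λ = (2 ± √((2)² - 4·(-8))) / 2 = (2 ± √36) / 2
Solving: λ = -2, 4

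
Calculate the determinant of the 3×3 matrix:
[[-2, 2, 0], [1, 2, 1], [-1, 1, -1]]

Expansion along first row:
det = -2·det([[2,1],[1,-1]]) - 2·det([[1,1],[-1,-1]]) + 0·det([[1,2],[-1,1]])
    = -2·(2·-1 - 1·1) - 2·(1·-1 - 1·-1) + 0·(1·1 - 2·-1)
    = -2·-3 - 2·0 + 0·3
    = 6 + 0 + 0 = 6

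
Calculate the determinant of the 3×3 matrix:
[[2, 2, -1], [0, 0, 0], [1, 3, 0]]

Expansion along first row:
det = 2·det([[0,0],[3,0]]) - 2·det([[0,0],[1,0]]) + -1·det([[0,0],[1,3]])
    = 2·(0·0 - 0·3) - 2·(0·0 - 0·1) + -1·(0·3 - 0·1)
    = 2·0 - 2·0 + -1·0
    = 0 + 0 + 0 = 0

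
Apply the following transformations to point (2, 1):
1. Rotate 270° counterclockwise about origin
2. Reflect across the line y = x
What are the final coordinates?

Step 1: Rotate 270° → (1, -2)
Step 2: Reflect across line y = x → (-2, 1)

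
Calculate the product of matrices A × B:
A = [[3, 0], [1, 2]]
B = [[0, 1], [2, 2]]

Matrix multiplication:
C[0][0] = 3×0 + 0×2 = 0
C[0][1] = 3×1 + 0×2 = 3
C[1][0] = 1×0 + 2×2 = 4
C[1][1] = 1×1 + 2×2 = 5
Result: [[0, 3], [4, 5]]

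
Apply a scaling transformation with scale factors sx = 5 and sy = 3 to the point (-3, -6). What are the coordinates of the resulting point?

Scaling matrix:
[[5, 0], [0, 3]]
Result: (-3 × 5, -6 × 3) = (-15, -18)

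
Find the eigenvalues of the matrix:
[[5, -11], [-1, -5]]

Characteristic equation: det(A - λI) = 0
λ² - (trace)λ + (det) = 0
trace = 5 + -5 = 0, det = (5)(-5) - (-11)(-1) = -36
λ² - (0)λ + (-36) = 0
λ = (0 ± √((0)² - 4·(-36))) / 2 = (0 ± √144) / 2
Solving: λ = -6, 6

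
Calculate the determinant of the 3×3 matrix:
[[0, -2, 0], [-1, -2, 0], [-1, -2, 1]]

Expansion along first row:
det = 0·det([[-2,0],[-2,1]]) - -2·det([[-1,0],[-1,1]]) + 0·det([[-1,-2],[-1,-2]])
    = 0·(-2·1 - 0·-2) - -2·(-1·1 - 0·-1) + 0·(-1·-2 - -2·-1)
    = 0·-2 - -2·-1 + 0·0
    = 0 + -2 + 0 = -2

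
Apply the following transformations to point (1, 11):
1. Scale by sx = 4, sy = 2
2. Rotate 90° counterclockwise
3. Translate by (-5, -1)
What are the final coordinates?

Step 1: Scale → (4, 22)
Step 2: Rotate 90° → (-22, 4)
Step 3: Translate → (-27, 3)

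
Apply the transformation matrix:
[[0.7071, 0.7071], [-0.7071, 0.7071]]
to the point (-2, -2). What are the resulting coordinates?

Matrix multiplication:
[[0.7071, 0.7071], [-0.7071, 0.7071]] × [-2, -2]ᵀ
= [(0.7071)(-2) + (0.7071)(-2), (-0.7071)(-2) + (0.7071)(-2)]ᵀ
= [-2.8284, 0]ᵀ
Result: (-2.8284, 0)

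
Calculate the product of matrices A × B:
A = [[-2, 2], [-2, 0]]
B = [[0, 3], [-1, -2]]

Matrix multiplication:
C[0][0] = -2×0 + 2×-1 = -2
C[0][1] = -2×3 + 2×-2 = -10
C[1][0] = -2×0 + 0×-1 = 0
C[1][1] = -2×3 + 0×-2 = -6
Result: [[-2, -10], [0, -6]]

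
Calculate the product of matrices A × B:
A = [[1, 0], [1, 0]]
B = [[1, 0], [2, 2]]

Matrix multiplication:
C[0][0] = 1×1 + 0×2 = 1
C[0][1] = 1×0 + 0×2 = 0
C[1][0] = 1×1 + 0×2 = 1
C[1][1] = 1×0 + 0×2 = 0
Result: [[1, 0], [1, 0]]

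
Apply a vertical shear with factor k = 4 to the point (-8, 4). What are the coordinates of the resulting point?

Shear matrix for vertical shear with factor k = 4:
[[1, 0], [4, 1]]
Result: (-8, 4) → (-8, -28)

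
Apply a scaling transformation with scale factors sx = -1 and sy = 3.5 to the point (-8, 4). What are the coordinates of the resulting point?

Scaling matrix:
[[-1, 0], [0, 3.50]]
Result: (-8 × -1, 4 × 3.5) = (8, 14)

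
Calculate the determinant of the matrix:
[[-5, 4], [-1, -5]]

For a 2×2 matrix [[a, b], [c, d]], det = ad - bc
det = (-5)(-5) - (4)(-1) = 25 - -4 = 29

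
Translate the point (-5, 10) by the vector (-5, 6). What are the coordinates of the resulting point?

Translation by (-5, 6) (homogeneous matrix [[1, 0, -5], [0, 1, 6], [0, 0, 1]]):
x' = -5 + -5 = -10
y' = 10 + 6 = 16
Result: (-10, 16)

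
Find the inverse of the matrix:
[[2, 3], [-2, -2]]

For [[a,b],[c,d]], inverse = (1/det)·[[d,-b],[-c,a]]
det = (2)(-2) - (3)(-2) = -4 - -6 = 2
Inverse = (1/2)·[[-2, -3], [2, 2]]
= [[-1, -3/2], [1, 1]]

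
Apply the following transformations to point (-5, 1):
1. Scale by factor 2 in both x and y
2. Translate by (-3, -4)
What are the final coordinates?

Step 1: Scale (-5, 1) by 2 → (-10, 2)
Step 2: Translate by (-3, -4) → (-13, -2)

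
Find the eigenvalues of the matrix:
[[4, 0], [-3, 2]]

Characteristic equation: det(A - λI) = 0
λ² - (trace)λ + (det) = 0
trace = 4 + 2 = 6, det = (4)(2) - (0)(-3) = 8
λ² - (6)λ + (8) = 0
λ = (6 ± √((6)² - 4·(8))) / 2 = (6 ± √4) / 2
Solving: λ = 2, 4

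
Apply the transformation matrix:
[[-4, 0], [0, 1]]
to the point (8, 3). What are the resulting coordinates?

Matrix multiplication:
[[-4, 0], [0, 1]] × [8, 3]ᵀ
= [(-4)(8) + (0)(3), (0)(8) + (1)(3)]ᵀ
= [-32, 3]ᵀ
Result: (-32, 3)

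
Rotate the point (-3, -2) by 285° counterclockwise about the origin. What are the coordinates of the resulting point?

Rotation matrix for 285°: [[cos 285°, -sin 285°], [sin 285°, cos 285°]] ≈ [[0.258819, 0.965926], [-0.965926, 0.258819]]
[[0.258819, 0.965926], [-0.965926, 0.258819]] × [-3, -2]ᵀ ≈ [-2.7083, 2.3801]ᵀ
Result: (-2.7083, 2.3801)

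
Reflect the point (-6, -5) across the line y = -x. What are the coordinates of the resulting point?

Reflection across line y = -x: (-6, -5) → (5, 6)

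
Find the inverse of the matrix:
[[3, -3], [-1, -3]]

For [[a,b],[c,d]], inverse = (1/det)·[[d,-b],[-c,a]]
det = (3)(-3) - (-3)(-1) = -9 - 3 = -12
Inverse = (1/-12)·[[-3, 3], [1, 3]]
= [[1/4, -1/4], [-1/12, -1/4]]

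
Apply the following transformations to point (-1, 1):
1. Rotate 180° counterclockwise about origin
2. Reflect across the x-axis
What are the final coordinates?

Step 1: Rotate 180° → (1, -1)
Step 2: Reflect across x-axis → (1, 1)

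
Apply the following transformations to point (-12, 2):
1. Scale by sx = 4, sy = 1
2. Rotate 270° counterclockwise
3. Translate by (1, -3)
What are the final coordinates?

Step 1: Scale → (-48, 2)
Step 2: Rotate 270° → (2, 48)
Step 3: Translate → (3, 45)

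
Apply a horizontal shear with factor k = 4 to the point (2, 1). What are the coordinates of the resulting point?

Shear matrix for horizontal shear with factor k = 4:
[[1, 4], [0, 1]]
Result: (2, 1) → (6, 1)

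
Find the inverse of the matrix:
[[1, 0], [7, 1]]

For [[a,b],[c,d]], inverse = (1/det)·[[d,-b],[-c,a]]
det = (1)(1) - (0)(7) = 1 - 0 = 1
Inverse = [[1, 0], [-7, 1]]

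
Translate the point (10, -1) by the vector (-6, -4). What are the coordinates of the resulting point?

Translation by (-6, -4) (homogeneous matrix [[1, 0, -6], [0, 1, -4], [0, 0, 1]]):
x' = 10 + -6 = 4
y' = -1 + -4 = -5
Result: (4, -5)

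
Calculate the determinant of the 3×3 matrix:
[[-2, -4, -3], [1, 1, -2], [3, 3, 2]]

Expansion along first row:
det = -2·det([[1,-2],[3,2]]) - -4·det([[1,-2],[3,2]]) + -3·det([[1,1],[3,3]])
    = -2·(1·2 - -2·3) - -4·(1·2 - -2·3) + -3·(1·3 - 1·3)
    = -2·8 - -4·8 + -3·0
    = -16 + 32 + 0 = 16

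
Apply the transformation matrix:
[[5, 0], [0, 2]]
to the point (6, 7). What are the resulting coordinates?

Matrix multiplication:
[[5, 0], [0, 2]] × [6, 7]ᵀ
= [(5)(6) + (0)(7), (0)(6) + (2)(7)]ᵀ
= [30, 14]ᵀ
Result: (30, 14)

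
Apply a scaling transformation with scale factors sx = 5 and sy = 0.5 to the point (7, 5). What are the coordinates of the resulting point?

Scaling matrix:
[[5, 0], [0, 0.50]]
Result: (7 × 5, 5 × 0.5) = (35, 2.5)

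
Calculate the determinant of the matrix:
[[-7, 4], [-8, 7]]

For a 2×2 matrix [[a, b], [c, d]], det = ad - bc
det = (-7)(7) - (4)(-8) = -49 - -32 = -17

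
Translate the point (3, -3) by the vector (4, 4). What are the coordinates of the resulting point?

Translation by (4, 4) (homogeneous matrix [[1, 0, 4], [0, 1, 4], [0, 0, 1]]):
x' = 3 + 4 = 7
y' = -3 + 4 = 1
Result: (7, 1)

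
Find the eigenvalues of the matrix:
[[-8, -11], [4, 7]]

Characteristic equation: det(A - λI) = 0
λ² - (trace)λ + (det) = 0
trace = -8 + 7 = -1, det = (-8)(7) - (-11)(4) = -12
λ² - (-1)λ + (-12) = 0
λ = (-1 ± √((-1)² - 4·(-12))) / 2 = (-1 ± √49) / 2
Solving: λ = -4, 3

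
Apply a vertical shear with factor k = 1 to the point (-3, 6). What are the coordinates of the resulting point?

Shear matrix for vertical shear with factor k = 1:
[[1, 0], [1, 1]]
Result: (-3, 6) → (-3, 3)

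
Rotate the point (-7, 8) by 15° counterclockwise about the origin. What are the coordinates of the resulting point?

Rotation matrix for 15°: [[cos 15°, -sin 15°], [sin 15°, cos 15°]] ≈ [[0.965926, -0.258819], [0.258819, 0.965926]]
[[0.965926, -0.258819], [0.258819, 0.965926]] × [-7, 8]ᵀ ≈ [-8.8320, 5.9157]ᵀ
Result: (-8.8320, 5.9157)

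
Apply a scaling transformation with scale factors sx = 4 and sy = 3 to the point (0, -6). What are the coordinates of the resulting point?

Scaling matrix:
[[4, 0], [0, 3]]
Result: (0 × 4, -6 × 3) = (0, -18)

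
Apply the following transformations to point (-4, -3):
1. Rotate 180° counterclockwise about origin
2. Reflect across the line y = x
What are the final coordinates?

Step 1: Rotate 180° → (4, 3)
Step 2: Reflect across line y = x → (3, 4)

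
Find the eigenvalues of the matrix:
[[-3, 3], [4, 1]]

Characteristic equation: det(A - λI) = 0
λ² - (trace)λ + (det) = 0
trace = -3 + 1 = -2, det = (-3)(1) - (3)(4) = -15
λ² - (-2)λ + (-15) = 0
λ = (-2 ± √((-2)² - 4·(-15))) / 2 = (-2 ± √64) / 2
Solving: λ = -5, 3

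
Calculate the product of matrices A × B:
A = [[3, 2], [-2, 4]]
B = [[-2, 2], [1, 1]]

Matrix multiplication:
C[0][0] = 3×-2 + 2×1 = -4
C[0][1] = 3×2 + 2×1 = 8
C[1][0] = -2×-2 + 4×1 = 8
C[1][1] = -2×2 + 4×1 = 0
Result: [[-4, 8], [8, 0]]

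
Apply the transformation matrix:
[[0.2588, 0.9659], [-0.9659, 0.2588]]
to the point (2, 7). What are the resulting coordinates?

Matrix multiplication:
[[0.2588, 0.9659], [-0.9659, 0.2588]] × [2, 7]ᵀ
= [(0.2588)(2) + (0.9659)(7), (-0.9659)(2) + (0.2588)(7)]ᵀ
= [7.2789, -0.1202]ᵀ
Result: (7.2789, -0.1202)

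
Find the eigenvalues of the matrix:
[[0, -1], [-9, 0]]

Characteristic equation: det(A - λI) = 0
λ² - (trace)λ + (det) = 0
trace = 0 + 0 = 0, det = (0)(0) - (-1)(-9) = -9
λ² - (0)λ + (-9) = 0
λ = (0 ± √((0)² - 4·(-9))) / 2 = (0 ± √36) / 2
Solving: λ = -3, 3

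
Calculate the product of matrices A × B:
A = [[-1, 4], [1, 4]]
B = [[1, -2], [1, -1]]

Matrix multiplication:
C[0][0] = -1×1 + 4×1 = 3
C[0][1] = -1×-2 + 4×-1 = -2
C[1][0] = 1×1 + 4×1 = 5
C[1][1] = 1×-2 + 4×-1 = -6
Result: [[3, -2], [5, -6]]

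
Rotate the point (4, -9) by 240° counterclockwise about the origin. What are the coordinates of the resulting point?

Rotation matrix for 240°: [[cos 240°, -sin 240°], [sin 240°, cos 240°]] ≈ [[-0.500000, 0.866025], [-0.866025, -0.500000]]
[[-0.500000, 0.866025], [-0.866025, -0.500000]] × [4, -9]ᵀ ≈ [-9.7942, 1.0359]ᵀ
Result: (-9.7942, 1.0359)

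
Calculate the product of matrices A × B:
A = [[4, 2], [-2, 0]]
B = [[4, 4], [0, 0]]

Matrix multiplication:
C[0][0] = 4×4 + 2×0 = 16
C[0][1] = 4×4 + 2×0 = 16
C[1][0] = -2×4 + 0×0 = -8
C[1][1] = -2×4 + 0×0 = -8
Result: [[16, 16], [-8, -8]]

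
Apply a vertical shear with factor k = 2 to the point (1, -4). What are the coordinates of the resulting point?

Shear matrix for vertical shear with factor k = 2:
[[1, 0], [2, 1]]
Result: (1, -4) → (1, -2)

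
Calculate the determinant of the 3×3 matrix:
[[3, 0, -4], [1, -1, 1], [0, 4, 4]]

Expansion along first row:
det = 3·det([[-1,1],[4,4]]) - 0·det([[1,1],[0,4]]) + -4·det([[1,-1],[0,4]])
    = 3·(-1·4 - 1·4) - 0·(1·4 - 1·0) + -4·(1·4 - -1·0)
    = 3·-8 - 0·4 + -4·4
    = -24 + 0 + -16 = -40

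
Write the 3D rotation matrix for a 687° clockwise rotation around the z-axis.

Rotation matrix for clockwise 687° around z-axis:
A clockwise rotation by 687° is a counterclockwise rotation by -687°.
cos(-687°) = 0.8387, sin(-687°) = 0.5446
Result: [[0.8387, -0.5446, 0], [0.5446, 0.8387, 0], [0, 0, 1]]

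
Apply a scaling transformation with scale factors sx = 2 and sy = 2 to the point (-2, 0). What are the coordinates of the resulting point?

Scaling matrix:
[[2, 0], [0, 2]]
Result: (-2 × 2, 0 × 2) = (-4, 0)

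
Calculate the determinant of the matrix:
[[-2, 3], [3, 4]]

For a 2×2 matrix [[a, b], [c, d]], det = ad - bc
det = (-2)(4) - (3)(3) = -8 - 9 = -17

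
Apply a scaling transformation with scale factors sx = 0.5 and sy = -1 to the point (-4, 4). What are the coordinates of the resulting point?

Scaling matrix:
[[0.50, 0], [0, -1]]
Result: (-4 × 0.5, 4 × -1) = (-2, -4)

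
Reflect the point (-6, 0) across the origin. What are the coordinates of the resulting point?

Reflection across origin: (-6, 0) → (6, 0)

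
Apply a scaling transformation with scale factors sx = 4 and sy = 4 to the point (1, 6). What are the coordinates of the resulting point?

Scaling matrix:
[[4, 0], [0, 4]]
Result: (1 × 4, 6 × 4) = (4, 24)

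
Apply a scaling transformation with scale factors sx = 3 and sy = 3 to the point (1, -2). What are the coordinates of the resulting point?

Scaling matrix:
[[3, 0], [0, 3]]
Result: (1 × 3, -2 × 3) = (3, -6)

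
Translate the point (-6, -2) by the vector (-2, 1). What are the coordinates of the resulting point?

Translation by (-2, 1) (homogeneous matrix [[1, 0, -2], [0, 1, 1], [0, 0, 1]]):
x' = -6 + -2 = -8
y' = -2 + 1 = -1
Result: (-8, -1)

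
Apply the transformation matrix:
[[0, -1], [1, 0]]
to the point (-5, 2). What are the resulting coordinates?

Matrix multiplication:
[[0, -1], [1, 0]] × [-5, 2]ᵀ
= [(0)(-5) + (-1)(2), (1)(-5) + (0)(2)]ᵀ
= [-2, -5]ᵀ
Result: (-2, -5)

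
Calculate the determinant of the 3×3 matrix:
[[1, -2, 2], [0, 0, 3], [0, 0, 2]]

Expansion along first row:
det = 1·det([[0,3],[0,2]]) - -2·det([[0,3],[0,2]]) + 2·det([[0,0],[0,0]])
    = 1·(0·2 - 3·0) - -2·(0·2 - 3·0) + 2·(0·0 - 0·0)
    = 1·0 - -2·0 + 2·0
    = 0 + 0 + 0 = 0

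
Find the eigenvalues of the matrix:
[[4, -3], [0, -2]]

Characteristic equation: det(A - λI) = 0
λ² - (trace)λ + (det) = 0
trace = 4 + -2 = 2, det = (4)(-2) - (-3)(0) = -8
λ² - (2)λ + (-8) = 0
λ = (2 ± √((2)² - 4·(-8))) / 2 = (2 ± √36) / 2
Solving: λ = -2, 4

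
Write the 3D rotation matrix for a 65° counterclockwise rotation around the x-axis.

Rotation matrix for counterclockwise 65° around x-axis:
cos(65°) = 0.4226, sin(65°) = 0.9063
Result: [[1, 0, 0], [0, 0.4226, -0.9063], [0, 0.9063, 0.4226]]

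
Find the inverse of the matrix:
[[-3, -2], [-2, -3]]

For [[a,b],[c,d]], inverse = (1/det)·[[d,-b],[-c,a]]
det = (-3)(-3) - (-2)(-2) = 9 - 4 = 5
Inverse = (1/5)·[[-3, 2], [2, -3]]
= [[-3/5, 2/5], [2/5, -3/5]]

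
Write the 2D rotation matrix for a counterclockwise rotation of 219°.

Rotation matrix formula: [[cos θ, -sin θ], [sin θ, cos θ]]
For θ = 219°:
cos(219°) = -0.7771
sin(219°) = -0.6293
Result: [[-0.7771, 0.6293], [-0.6293, -0.7771]]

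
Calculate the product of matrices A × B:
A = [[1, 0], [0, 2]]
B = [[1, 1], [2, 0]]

Matrix multiplication:
C[0][0] = 1×1 + 0×2 = 1
C[0][1] = 1×1 + 0×0 = 1
C[1][0] = 0×1 + 2×2 = 4
C[1][1] = 0×1 + 2×0 = 0
Result: [[1, 1], [4, 0]]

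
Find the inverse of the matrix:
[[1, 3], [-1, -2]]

For [[a,b],[c,d]], inverse = (1/det)·[[d,-b],[-c,a]]
det = (1)(-2) - (3)(-1) = -2 - -3 = 1
Inverse = [[-2, -3], [1, 1]]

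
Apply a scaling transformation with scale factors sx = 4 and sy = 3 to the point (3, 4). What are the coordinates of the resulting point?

Scaling matrix:
[[4, 0], [0, 3]]
Result: (3 × 4, 4 × 3) = (12, 12)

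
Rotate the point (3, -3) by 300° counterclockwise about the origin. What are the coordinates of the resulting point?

Rotation matrix for 300°: [[cos 300°, -sin 300°], [sin 300°, cos 300°]] ≈ [[0.500000, 0.866025], [-0.866025, 0.500000]]
[[0.500000, 0.866025], [-0.866025, 0.500000]] × [3, -3]ᵀ ≈ [-1.0981, -4.0981]ᵀ
Result: (-1.0981, -4.0981)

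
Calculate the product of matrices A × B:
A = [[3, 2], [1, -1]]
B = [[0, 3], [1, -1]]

Matrix multiplication:
C[0][0] = 3×0 + 2×1 = 2
C[0][1] = 3×3 + 2×-1 = 7
C[1][0] = 1×0 + -1×1 = -1
C[1][1] = 1×3 + -1×-1 = 4
Result: [[2, 7], [-1, 4]]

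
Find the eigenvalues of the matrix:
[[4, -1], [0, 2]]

Characteristic equation: det(A - λI) = 0
λ² - (trace)λ + (det) = 0
trace = 4 + 2 = 6, det = (4)(2) - (-1)(0) = 8
λ² - (6)λ + (8) = 0
λ = (6 ± √((6)² - 4·(8))) / 2 = (6 ± √4) / 2
Solving: λ = 2, 4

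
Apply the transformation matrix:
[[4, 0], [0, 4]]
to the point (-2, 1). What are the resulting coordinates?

Matrix multiplication:
[[4, 0], [0, 4]] × [-2, 1]ᵀ
= [(4)(-2) + (0)(1), (0)(-2) + (4)(1)]ᵀ
= [-8, 4]ᵀ
Result: (-8, 4)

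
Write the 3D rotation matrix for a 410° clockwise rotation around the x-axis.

Rotation matrix for clockwise 410° around x-axis:
A clockwise rotation by 410° is a counterclockwise rotation by -410°.
cos(-410°) = 0.6428, sin(-410°) = -0.7660
Result: [[1, 0, 0], [0, 0.6428, 0.7660], [0, -0.7660, 0.6428]]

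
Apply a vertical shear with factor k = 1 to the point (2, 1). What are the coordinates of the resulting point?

Shear matrix for vertical shear with factor k = 1:
[[1, 0], [1, 1]]
Result: (2, 1) → (2, 3)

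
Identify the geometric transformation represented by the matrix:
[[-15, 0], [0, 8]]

This matrix represents: non-uniform scaling by sx = -15, sy = 8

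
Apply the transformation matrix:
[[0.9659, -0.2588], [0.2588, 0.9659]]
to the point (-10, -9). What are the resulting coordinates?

Matrix multiplication:
[[0.9659, -0.2588], [0.2588, 0.9659]] × [-10, -9]ᵀ
= [(0.9659)(-10) + (-0.2588)(-9), (0.2588)(-10) + (0.9659)(-9)]ᵀ
= [-7.3298, -11.2811]ᵀ
Result: (-7.3298, -11.2811)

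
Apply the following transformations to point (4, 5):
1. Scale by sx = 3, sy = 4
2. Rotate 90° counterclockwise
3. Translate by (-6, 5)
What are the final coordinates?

Step 1: Scale → (12, 20)
Step 2: Rotate 90° → (-20, 12)
Step 3: Translate → (-26, 17)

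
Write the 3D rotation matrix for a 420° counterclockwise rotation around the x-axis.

Rotation matrix for counterclockwise 420° around x-axis:
cos(420°) = 1/2, sin(420°) = √3/2
Result: [[1, 0, 0], [0, 1/2, -√3/2], [0, √3/2, 1/2]]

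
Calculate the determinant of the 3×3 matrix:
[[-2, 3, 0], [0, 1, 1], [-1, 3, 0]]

Expansion along first row:
det = -2·det([[1,1],[3,0]]) - 3·det([[0,1],[-1,0]]) + 0·det([[0,1],[-1,3]])
    = -2·(1·0 - 1·3) - 3·(0·0 - 1·-1) + 0·(0·3 - 1·-1)
    = -2·-3 - 3·1 + 0·1
    = 6 + -3 + 0 = 3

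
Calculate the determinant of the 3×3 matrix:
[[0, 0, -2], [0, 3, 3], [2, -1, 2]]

Expansion along first row:
det = 0·det([[3,3],[-1,2]]) - 0·det([[0,3],[2,2]]) + -2·det([[0,3],[2,-1]])
    = 0·(3·2 - 3·-1) - 0·(0·2 - 3·2) + -2·(0·-1 - 3·2)
    = 0·9 - 0·-6 + -2·-6
    = 0 + 0 + 12 = 12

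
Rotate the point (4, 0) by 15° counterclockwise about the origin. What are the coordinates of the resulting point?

Rotation matrix for 15°: [[cos 15°, -sin 15°], [sin 15°, cos 15°]] ≈ [[0.965926, -0.258819], [0.258819, 0.965926]]
[[0.965926, -0.258819], [0.258819, 0.965926]] × [4, 0]ᵀ ≈ [3.8637, 1.0353]ᵀ
Result: (3.8637, 1.0353)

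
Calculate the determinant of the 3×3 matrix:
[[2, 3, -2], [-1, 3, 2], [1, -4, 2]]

Expansion along first row:
det = 2·det([[3,2],[-4,2]]) - 3·det([[-1,2],[1,2]]) + -2·det([[-1,3],[1,-4]])
    = 2·(3·2 - 2·-4) - 3·(-1·2 - 2·1) + -2·(-1·-4 - 3·1)
    = 2·14 - 3·-4 + -2·1
    = 28 + 12 + -2 = 38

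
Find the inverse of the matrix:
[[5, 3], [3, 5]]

For [[a,b],[c,d]], inverse = (1/det)·[[d,-b],[-c,a]]
det = (5)(5) - (3)(3) = 25 - 9 = 16
Inverse = (1/16)·[[5, -3], [-3, 5]]
= [[5/16, -3/16], [-3/16, 5/16]]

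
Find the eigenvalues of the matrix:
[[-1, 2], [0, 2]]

Characteristic equation: det(A - λI) = 0
λ² - (trace)λ + (det) = 0
trace = -1 + 2 = 1, det = (-1)(2) - (2)(0) = -2
λ² - (1)λ + (-2) = 0
λ = (1 ± √((1)² - 4·(-2))) / 2 = (1 ± √9) / 2
Solving: λ = -1, 2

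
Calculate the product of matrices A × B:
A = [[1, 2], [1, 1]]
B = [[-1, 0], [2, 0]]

Matrix multiplication:
C[0][0] = 1×-1 + 2×2 = 3
C[0][1] = 1×0 + 2×0 = 0
C[1][0] = 1×-1 + 1×2 = 1
C[1][1] = 1×0 + 1×0 = 0
Result: [[3, 0], [1, 0]]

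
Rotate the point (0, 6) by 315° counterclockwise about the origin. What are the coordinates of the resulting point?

Rotation matrix for 315°: [[cos 315°, -sin 315°], [sin 315°, cos 315°]] ≈ [[0.707107, 0.707107], [-0.707107, 0.707107]]
[[0.707107, 0.707107], [-0.707107, 0.707107]] × [0, 6]ᵀ ≈ [4.2426, 4.2426]ᵀ
Result: (4.2426, 4.2426)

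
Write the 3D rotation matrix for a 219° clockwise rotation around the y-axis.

Rotation matrix for clockwise 219° around y-axis:
A clockwise rotation by 219° is a counterclockwise rotation by -219°.
cos(-219°) = -0.7771, sin(-219°) = 0.6293
Result: [[-0.7771, 0, 0.6293], [0, 1, 0], [-0.6293, 0, -0.7771]]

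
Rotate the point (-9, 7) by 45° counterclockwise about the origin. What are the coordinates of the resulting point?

Rotation matrix for 45°: [[cos 45°, -sin 45°], [sin 45°, cos 45°]] ≈ [[0.707107, -0.707107], [0.707107, 0.707107]]
[[0.707107, -0.707107], [0.707107, 0.707107]] × [-9, 7]ᵀ ≈ [-11.3137, -1.4142]ᵀ
Result: (-11.3137, -1.4142)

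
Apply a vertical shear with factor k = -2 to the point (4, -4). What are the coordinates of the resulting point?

Shear matrix for vertical shear with factor k = -2:
[[1, 0], [-2, 1]]
Result: (4, -4) → (4, -12)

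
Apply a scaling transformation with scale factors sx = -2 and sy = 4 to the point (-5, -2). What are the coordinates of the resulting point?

Scaling matrix:
[[-2, 0], [0, 4]]
Result: (-5 × -2, -2 × 4) = (10, -8)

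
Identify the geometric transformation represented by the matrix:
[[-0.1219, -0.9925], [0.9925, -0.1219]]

This matrix represents: rotation by 97° counterclockwise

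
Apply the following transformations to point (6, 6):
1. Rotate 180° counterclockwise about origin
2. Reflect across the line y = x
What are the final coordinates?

Step 1: Rotate 180° → (-6, -6)
Step 2: Reflect across line y = x → (-6, -6)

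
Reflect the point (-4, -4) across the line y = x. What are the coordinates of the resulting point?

Reflection across line y = x: (-4, -4) → (-4, -4)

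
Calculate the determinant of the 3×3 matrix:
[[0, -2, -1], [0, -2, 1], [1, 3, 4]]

Expansion along first row:
det = 0·det([[-2,1],[3,4]]) - -2·det([[0,1],[1,4]]) + -1·det([[0,-2],[1,3]])
    = 0·(-2·4 - 1·3) - -2·(0·4 - 1·1) + -1·(0·3 - -2·1)
    = 0·-11 - -2·-1 + -1·2
    = 0 + -2 + -2 = -4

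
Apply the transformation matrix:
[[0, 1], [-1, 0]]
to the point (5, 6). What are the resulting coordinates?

Matrix multiplication:
[[0, 1], [-1, 0]] × [5, 6]ᵀ
= [(0)(5) + (1)(6), (-1)(5) + (0)(6)]ᵀ
= [6, -5]ᵀ
Result: (6, -5)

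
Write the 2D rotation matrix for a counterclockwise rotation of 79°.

Rotation matrix formula: [[cos θ, -sin θ], [sin θ, cos θ]]
For θ = 79°:
cos(79°) = 0.1908
sin(79°) = 0.9816
Result: [[0.1908, -0.9816], [0.9816, 0.1908]]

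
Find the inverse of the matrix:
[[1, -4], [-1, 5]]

For [[a,b],[c,d]], inverse = (1/det)·[[d,-b],[-c,a]]
det = (1)(5) - (-4)(-1) = 5 - 4 = 1
Inverse = [[5, 4], [1, 1]]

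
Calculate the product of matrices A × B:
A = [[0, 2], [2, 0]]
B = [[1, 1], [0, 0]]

Matrix multiplication:
C[0][0] = 0×1 + 2×0 = 0
C[0][1] = 0×1 + 2×0 = 0
C[1][0] = 2×1 + 0×0 = 2
C[1][1] = 2×1 + 0×0 = 2
Result: [[0, 0], [2, 2]]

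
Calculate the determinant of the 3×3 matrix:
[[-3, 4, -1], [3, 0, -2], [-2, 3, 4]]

Expansion along first row:
det = -3·det([[0,-2],[3,4]]) - 4·det([[3,-2],[-2,4]]) + -1·det([[3,0],[-2,3]])
    = -3·(0·4 - -2·3) - 4·(3·4 - -2·-2) + -1·(3·3 - 0·-2)
    = -3·6 - 4·8 + -1·9
    = -18 + -32 + -9 = -59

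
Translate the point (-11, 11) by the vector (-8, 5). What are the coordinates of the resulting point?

Translation by (-8, 5) (homogeneous matrix [[1, 0, -8], [0, 1, 5], [0, 0, 1]]):
x' = -11 + -8 = -19
y' = 11 + 5 = 16
Result: (-19, 16)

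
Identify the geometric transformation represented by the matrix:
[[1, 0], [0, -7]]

This matrix represents: non-uniform scaling by sx = 1, sy = -7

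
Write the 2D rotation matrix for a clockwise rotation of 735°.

Rotation matrix formula: [[cos θ, -sin θ], [sin θ, cos θ]]
A clockwise rotation by 735° is equivalent to a counterclockwise rotation by -735°.
For θ = -735°:
cos(-735°) = 0.9659
sin(-735°) = -0.2588
Result: [[0.9659, 0.2588], [-0.2588, 0.9659]]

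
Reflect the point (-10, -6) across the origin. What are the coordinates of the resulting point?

Reflection across origin: (-10, -6) → (10, 6)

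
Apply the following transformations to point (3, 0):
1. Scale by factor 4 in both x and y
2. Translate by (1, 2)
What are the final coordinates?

Step 1: Scale (3, 0) by 4 → (12, 0)
Step 2: Translate by (1, 2) → (13, 2)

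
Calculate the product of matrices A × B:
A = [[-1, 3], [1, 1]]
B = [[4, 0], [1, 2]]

Matrix multiplication:
C[0][0] = -1×4 + 3×1 = -1
C[0][1] = -1×0 + 3×2 = 6
C[1][0] = 1×4 + 1×1 = 5
C[1][1] = 1×0 + 1×2 = 2
Result: [[-1, 6], [5, 2]]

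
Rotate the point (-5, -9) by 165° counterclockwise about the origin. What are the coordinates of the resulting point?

Rotation matrix for 165°: [[cos 165°, -sin 165°], [sin 165°, cos 165°]] ≈ [[-0.965926, -0.258819], [0.258819, -0.965926]]
[[-0.965926, -0.258819], [0.258819, -0.965926]] × [-5, -9]ᵀ ≈ [7.1590, 7.3992]ᵀ
Result: (7.1590, 7.3992)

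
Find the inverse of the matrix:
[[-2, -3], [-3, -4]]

For [[a,b],[c,d]], inverse = (1/det)·[[d,-b],[-c,a]]
det = (-2)(-4) - (-3)(-3) = 8 - 9 = -1
Inverse = (1/-1)·[[-4, 3], [3, -2]]
= [[4, -3], [-3, 2]]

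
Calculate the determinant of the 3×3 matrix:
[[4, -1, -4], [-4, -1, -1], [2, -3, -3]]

Expansion along first row:
det = 4·det([[-1,-1],[-3,-3]]) - -1·det([[-4,-1],[2,-3]]) + -4·det([[-4,-1],[2,-3]])
    = 4·(-1·-3 - -1·-3) - -1·(-4·-3 - -1·2) + -4·(-4·-3 - -1·2)
    = 4·0 - -1·14 + -4·14
    = 0 + 14 + -56 = -42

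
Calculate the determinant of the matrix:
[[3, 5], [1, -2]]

For a 2×2 matrix [[a, b], [c, d]], det = ad - bc
det = (3)(-2) - (5)(1) = -6 - 5 = -11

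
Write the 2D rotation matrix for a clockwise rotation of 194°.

Rotation matrix formula: [[cos θ, -sin θ], [sin θ, cos θ]]
A clockwise rotation by 194° is equivalent to a counterclockwise rotation by -194°.
For θ = -194°:
cos(-194°) = -0.9703
sin(-194°) = 0.2419
Result: [[-0.9703, -0.2419], [0.2419, -0.9703]]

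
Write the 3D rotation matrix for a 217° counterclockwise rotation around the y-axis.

Rotation matrix for counterclockwise 217° around y-axis:
cos(217°) = -0.7986, sin(217°) = -0.6018
Result: [[-0.7986, 0, -0.6018], [0, 1, 0], [0.6018, 0, -0.7986]]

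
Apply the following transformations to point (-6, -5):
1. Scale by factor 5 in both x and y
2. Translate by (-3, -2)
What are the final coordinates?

Step 1: Scale (-6, -5) by 5 → (-30, -25)
Step 2: Translate by (-3, -2) → (-33, -27)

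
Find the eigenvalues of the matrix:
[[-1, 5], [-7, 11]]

Characteristic equation: det(A - λI) = 0
λ² - (trace)λ + (det) = 0
trace = -1 + 11 = 10, det = (-1)(11) - (5)(-7) = 24
λ² - (10)λ + (24) = 0
λ = (10 ± √((10)² - 4·(24))) / 2 = (10 ± √4) / 2
Solving: λ = 4, 6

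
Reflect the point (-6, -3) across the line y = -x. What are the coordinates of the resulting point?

Reflection across line y = -x: (-6, -3) → (3, 6)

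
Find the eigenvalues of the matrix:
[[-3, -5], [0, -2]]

Characteristic equation: det(A - λI) = 0
λ² - (trace)λ + (det) = 0
trace = -3 + -2 = -5, det = (-3)(-2) - (-5)(0) = 6
λ² - (-5)λ + (6) = 0
λ = (-5 ± √((-5)² - 4·(6))) / 2 = (-5 ± √1) / 2
Solving: λ = -3, -2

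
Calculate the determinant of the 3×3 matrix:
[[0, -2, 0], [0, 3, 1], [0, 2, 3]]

Expansion along first row:
det = 0·det([[3,1],[2,3]]) - -2·det([[0,1],[0,3]]) + 0·det([[0,3],[0,2]])
    = 0·(3·3 - 1·2) - -2·(0·3 - 1·0) + 0·(0·2 - 3·0)
    = 0·7 - -2·0 + 0·0
    = 0 + 0 + 0 = 0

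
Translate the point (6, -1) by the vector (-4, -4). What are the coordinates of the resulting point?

Translation by (-4, -4) (homogeneous matrix [[1, 0, -4], [0, 1, -4], [0, 0, 1]]):
x' = 6 + -4 = 2
y' = -1 + -4 = -5
Result: (2, -5)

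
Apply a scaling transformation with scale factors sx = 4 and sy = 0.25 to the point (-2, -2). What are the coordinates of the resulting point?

Scaling matrix:
[[4, 0], [0, 0.25]]
Result: (-2 × 4, -2 × 0.25) = (-8, -0.5)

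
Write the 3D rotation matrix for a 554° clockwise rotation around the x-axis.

Rotation matrix for clockwise 554° around x-axis:
A clockwise rotation by 554° is a counterclockwise rotation by -554°.
cos(-554°) = -0.9703, sin(-554°) = 0.2419
Result: [[1, 0, 0], [0, -0.9703, -0.2419], [0, 0.2419, -0.9703]]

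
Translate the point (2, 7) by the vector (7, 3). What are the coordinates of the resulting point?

Translation by (7, 3) (homogeneous matrix [[1, 0, 7], [0, 1, 3], [0, 0, 1]]):
x' = 2 + 7 = 9
y' = 7 + 3 = 10
Result: (9, 10)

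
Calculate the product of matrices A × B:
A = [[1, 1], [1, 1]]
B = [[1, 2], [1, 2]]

Matrix multiplication:
C[0][0] = 1×1 + 1×1 = 2
C[0][1] = 1×2 + 1×2 = 4
C[1][0] = 1×1 + 1×1 = 2
C[1][1] = 1×2 + 1×2 = 4
Result: [[2, 4], [2, 4]]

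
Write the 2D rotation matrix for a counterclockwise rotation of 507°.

Rotation matrix formula: [[cos θ, -sin θ], [sin θ, cos θ]]
For θ = 507°:
cos(507°) = -0.8387
sin(507°) = 0.5446
Result: [[-0.8387, -0.5446], [0.5446, -0.8387]]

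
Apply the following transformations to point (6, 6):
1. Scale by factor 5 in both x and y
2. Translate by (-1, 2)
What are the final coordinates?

Step 1: Scale (6, 6) by 5 → (30, 30)
Step 2: Translate by (-1, 2) → (29, 32)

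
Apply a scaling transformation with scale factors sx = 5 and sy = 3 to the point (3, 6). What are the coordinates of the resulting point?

Scaling matrix:
[[5, 0], [0, 3]]
Result: (3 × 5, 6 × 3) = (15, 18)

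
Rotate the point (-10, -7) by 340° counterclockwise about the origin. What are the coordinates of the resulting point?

Rotation matrix for 340°: [[cos 340°, -sin 340°], [sin 340°, cos 340°]] ≈ [[0.939693, 0.342020], [-0.342020, 0.939693]]
[[0.939693, 0.342020], [-0.342020, 0.939693]] × [-10, -7]ᵀ ≈ [-11.7911, -3.1576]ᵀ
Result: (-11.7911, -3.1576)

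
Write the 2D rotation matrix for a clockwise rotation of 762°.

Rotation matrix formula: [[cos θ, -sin θ], [sin θ, cos θ]]
A clockwise rotation by 762° is equivalent to a counterclockwise rotation by -762°.
For θ = -762°:
cos(-762°) = 0.7431
sin(-762°) = -0.6691
Result: [[0.7431, 0.6691], [-0.6691, 0.7431]]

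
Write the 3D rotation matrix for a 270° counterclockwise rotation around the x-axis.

Rotation matrix for counterclockwise 270° around x-axis:
cos(270°) = 0, sin(270°) = -1
Result: [[1, 0, 0], [0, 0, 1], [0, -1, 0]]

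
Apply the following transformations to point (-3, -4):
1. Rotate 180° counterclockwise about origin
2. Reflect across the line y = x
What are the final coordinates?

Step 1: Rotate 180° → (3, 4)
Step 2: Reflect across line y = x → (4, 3)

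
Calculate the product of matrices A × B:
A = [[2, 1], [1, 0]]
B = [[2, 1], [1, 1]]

Matrix multiplication:
C[0][0] = 2×2 + 1×1 = 5
C[0][1] = 2×1 + 1×1 = 3
C[1][0] = 1×2 + 0×1 = 2
C[1][1] = 1×1 + 0×1 = 1
Result: [[5, 3], [2, 1]]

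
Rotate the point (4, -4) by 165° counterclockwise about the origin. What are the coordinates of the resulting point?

Rotation matrix for 165°: [[cos 165°, -sin 165°], [sin 165°, cos 165°]] ≈ [[-0.965926, -0.258819], [0.258819, -0.965926]]
[[-0.965926, -0.258819], [0.258819, -0.965926]] × [4, -4]ᵀ ≈ [-2.8284, 4.8990]ᵀ
Result: (-2.8284, 4.8990)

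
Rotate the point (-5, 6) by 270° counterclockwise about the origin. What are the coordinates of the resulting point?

Rotation matrix for 270°: [[cos 270°, -sin 270°], [sin 270°, cos 270°]] = [[0, 1], [-1, 0]]
[[0, 1], [-1, 0]] × [-5, 6]ᵀ = [6, 5]ᵀ
Result: (6, 5)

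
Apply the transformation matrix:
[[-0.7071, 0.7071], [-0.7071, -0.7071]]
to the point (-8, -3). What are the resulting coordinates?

Matrix multiplication:
[[-0.7071, 0.7071], [-0.7071, -0.7071]] × [-8, -3]ᵀ
= [(-0.7071)(-8) + (0.7071)(-3), (-0.7071)(-8) + (-0.7071)(-3)]ᵀ
= [3.5355, 7.7781]ᵀ
Result: (3.5355, 7.7781)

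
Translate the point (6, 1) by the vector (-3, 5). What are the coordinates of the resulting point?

Translation by (-3, 5) (homogeneous matrix [[1, 0, -3], [0, 1, 5], [0, 0, 1]]):
x' = 6 + -3 = 3
y' = 1 + 5 = 6
Result: (3, 6)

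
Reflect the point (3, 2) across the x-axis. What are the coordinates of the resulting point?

Reflection across x-axis: (3, 2) → (3, -2)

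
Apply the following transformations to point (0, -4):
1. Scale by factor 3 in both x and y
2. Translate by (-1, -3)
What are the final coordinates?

Step 1: Scale (0, -4) by 3 → (0, -12)
Step 2: Translate by (-1, -3) → (-1, -15)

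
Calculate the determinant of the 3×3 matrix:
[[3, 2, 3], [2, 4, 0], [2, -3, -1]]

Expansion along first row:
det = 3·det([[4,0],[-3,-1]]) - 2·det([[2,0],[2,-1]]) + 3·det([[2,4],[2,-3]])
    = 3·(4·-1 - 0·-3) - 2·(2·-1 - 0·2) + 3·(2·-3 - 4·2)
    = 3·-4 - 2·-2 + 3·-14
    = -12 + 4 + -42 = -50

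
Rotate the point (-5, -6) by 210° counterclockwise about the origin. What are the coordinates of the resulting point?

Rotation matrix for 210°: [[cos 210°, -sin 210°], [sin 210°, cos 210°]] ≈ [[-0.866025, 0.500000], [-0.500000, -0.866025]]
[[-0.866025, 0.500000], [-0.500000, -0.866025]] × [-5, -6]ᵀ ≈ [1.3301, 7.6962]ᵀ
Result: (1.3301, 7.6962)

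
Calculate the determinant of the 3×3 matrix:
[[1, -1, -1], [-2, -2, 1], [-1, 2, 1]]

Expansion along first row:
det = 1·det([[-2,1],[2,1]]) - -1·det([[-2,1],[-1,1]]) + -1·det([[-2,-2],[-1,2]])
    = 1·(-2·1 - 1·2) - -1·(-2·1 - 1·-1) + -1·(-2·2 - -2·-1)
    = 1·-4 - -1·-1 + -1·-6
    = -4 + -1 + 6 = 1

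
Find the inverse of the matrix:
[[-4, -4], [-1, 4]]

For [[a,b],[c,d]], inverse = (1/det)·[[d,-b],[-c,a]]
det = (-4)(4) - (-4)(-1) = -16 - 4 = -20
Inverse = (1/-20)·[[4, 4], [1, -4]]
= [[-1/5, -1/5], [-1/20, 1/5]]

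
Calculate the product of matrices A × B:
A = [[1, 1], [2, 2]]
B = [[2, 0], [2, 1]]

Matrix multiplication:
C[0][0] = 1×2 + 1×2 = 4
C[0][1] = 1×0 + 1×1 = 1
C[1][0] = 2×2 + 2×2 = 8
C[1][1] = 2×0 + 2×1 = 2
Result: [[4, 1], [8, 2]]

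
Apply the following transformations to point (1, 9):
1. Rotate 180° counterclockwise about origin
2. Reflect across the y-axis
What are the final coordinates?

Step 1: Rotate 180° → (-1, -9)
Step 2: Reflect across y-axis → (1, -9)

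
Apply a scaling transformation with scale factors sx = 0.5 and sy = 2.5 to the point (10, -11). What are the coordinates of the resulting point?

Scaling matrix:
[[0.50, 0], [0, 2.50]]
Result: (10 × 0.5, -11 × 2.5) = (5, -27.5)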